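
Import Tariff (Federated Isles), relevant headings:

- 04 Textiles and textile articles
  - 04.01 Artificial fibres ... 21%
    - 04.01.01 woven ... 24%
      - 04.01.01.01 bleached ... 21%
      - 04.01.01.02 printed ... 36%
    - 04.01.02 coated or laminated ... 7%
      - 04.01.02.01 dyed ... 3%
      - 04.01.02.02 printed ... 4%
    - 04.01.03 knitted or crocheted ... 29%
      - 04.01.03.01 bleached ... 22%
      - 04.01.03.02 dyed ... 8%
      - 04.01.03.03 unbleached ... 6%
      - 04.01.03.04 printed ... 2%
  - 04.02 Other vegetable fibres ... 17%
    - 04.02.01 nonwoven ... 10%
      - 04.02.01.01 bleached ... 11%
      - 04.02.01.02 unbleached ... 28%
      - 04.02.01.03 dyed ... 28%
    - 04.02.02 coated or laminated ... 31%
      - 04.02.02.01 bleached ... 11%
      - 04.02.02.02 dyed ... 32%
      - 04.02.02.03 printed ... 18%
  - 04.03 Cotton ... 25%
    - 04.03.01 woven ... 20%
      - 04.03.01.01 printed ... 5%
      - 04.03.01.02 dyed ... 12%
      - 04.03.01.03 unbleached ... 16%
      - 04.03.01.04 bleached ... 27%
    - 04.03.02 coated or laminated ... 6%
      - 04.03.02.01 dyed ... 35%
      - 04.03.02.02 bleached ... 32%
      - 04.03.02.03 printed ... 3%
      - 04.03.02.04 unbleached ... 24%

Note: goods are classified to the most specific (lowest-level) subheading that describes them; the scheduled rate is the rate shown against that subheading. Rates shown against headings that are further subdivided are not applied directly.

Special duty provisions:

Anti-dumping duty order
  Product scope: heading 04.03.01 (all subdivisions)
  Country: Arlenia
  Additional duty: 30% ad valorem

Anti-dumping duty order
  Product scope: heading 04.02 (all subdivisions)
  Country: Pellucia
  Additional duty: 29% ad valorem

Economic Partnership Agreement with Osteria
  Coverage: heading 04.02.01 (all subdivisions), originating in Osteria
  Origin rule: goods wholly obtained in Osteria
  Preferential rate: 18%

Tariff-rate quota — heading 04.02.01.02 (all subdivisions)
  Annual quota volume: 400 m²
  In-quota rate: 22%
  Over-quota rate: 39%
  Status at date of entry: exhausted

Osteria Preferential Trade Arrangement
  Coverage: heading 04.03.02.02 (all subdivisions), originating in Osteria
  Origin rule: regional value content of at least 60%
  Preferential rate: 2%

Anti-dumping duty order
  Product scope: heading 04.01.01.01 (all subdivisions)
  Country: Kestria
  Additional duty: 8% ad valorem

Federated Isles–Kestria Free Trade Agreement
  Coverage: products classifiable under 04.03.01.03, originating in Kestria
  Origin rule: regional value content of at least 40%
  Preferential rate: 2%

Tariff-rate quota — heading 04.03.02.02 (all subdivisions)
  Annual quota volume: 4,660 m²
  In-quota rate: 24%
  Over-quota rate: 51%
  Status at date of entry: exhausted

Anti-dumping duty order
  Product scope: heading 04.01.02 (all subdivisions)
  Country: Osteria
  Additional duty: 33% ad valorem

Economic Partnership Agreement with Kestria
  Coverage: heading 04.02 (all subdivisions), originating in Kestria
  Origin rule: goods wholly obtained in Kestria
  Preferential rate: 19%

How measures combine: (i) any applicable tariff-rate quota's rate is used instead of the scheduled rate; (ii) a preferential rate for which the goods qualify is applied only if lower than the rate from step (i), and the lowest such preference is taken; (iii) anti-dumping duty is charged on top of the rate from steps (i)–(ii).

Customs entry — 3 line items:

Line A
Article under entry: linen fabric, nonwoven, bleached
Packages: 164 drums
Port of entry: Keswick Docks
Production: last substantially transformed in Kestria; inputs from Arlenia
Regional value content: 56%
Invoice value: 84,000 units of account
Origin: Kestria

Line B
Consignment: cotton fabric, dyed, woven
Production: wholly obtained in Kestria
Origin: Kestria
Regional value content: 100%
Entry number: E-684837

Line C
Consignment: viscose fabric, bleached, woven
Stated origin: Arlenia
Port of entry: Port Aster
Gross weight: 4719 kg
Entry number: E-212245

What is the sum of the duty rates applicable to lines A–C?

Line A: linen → 04.02; nonwoven → 04.02.01; bleached → 04.02.01.01. Scheduled 11%. Kestria agreement on 04.03.01.03: 04.02.01.01 not covered; Kestria agreement on 04.02: not wholly obtained. → 11%.
Line B: cotton → 04.03; woven → 04.03.01; dyed → 04.03.01.02. Scheduled 12%. Kestria agreement on 04.03.01.03: 04.03.01.02 not covered; Kestria agreement on 04.02: 04.03.01.02 not covered. → 12%.
Line C: viscose → 04.01; woven → 04.01.01; bleached → 04.01.01.01. Scheduled 21%. No special measure applies. → 21%.
Sum: 11% + 12% + 21% = 44%.

44%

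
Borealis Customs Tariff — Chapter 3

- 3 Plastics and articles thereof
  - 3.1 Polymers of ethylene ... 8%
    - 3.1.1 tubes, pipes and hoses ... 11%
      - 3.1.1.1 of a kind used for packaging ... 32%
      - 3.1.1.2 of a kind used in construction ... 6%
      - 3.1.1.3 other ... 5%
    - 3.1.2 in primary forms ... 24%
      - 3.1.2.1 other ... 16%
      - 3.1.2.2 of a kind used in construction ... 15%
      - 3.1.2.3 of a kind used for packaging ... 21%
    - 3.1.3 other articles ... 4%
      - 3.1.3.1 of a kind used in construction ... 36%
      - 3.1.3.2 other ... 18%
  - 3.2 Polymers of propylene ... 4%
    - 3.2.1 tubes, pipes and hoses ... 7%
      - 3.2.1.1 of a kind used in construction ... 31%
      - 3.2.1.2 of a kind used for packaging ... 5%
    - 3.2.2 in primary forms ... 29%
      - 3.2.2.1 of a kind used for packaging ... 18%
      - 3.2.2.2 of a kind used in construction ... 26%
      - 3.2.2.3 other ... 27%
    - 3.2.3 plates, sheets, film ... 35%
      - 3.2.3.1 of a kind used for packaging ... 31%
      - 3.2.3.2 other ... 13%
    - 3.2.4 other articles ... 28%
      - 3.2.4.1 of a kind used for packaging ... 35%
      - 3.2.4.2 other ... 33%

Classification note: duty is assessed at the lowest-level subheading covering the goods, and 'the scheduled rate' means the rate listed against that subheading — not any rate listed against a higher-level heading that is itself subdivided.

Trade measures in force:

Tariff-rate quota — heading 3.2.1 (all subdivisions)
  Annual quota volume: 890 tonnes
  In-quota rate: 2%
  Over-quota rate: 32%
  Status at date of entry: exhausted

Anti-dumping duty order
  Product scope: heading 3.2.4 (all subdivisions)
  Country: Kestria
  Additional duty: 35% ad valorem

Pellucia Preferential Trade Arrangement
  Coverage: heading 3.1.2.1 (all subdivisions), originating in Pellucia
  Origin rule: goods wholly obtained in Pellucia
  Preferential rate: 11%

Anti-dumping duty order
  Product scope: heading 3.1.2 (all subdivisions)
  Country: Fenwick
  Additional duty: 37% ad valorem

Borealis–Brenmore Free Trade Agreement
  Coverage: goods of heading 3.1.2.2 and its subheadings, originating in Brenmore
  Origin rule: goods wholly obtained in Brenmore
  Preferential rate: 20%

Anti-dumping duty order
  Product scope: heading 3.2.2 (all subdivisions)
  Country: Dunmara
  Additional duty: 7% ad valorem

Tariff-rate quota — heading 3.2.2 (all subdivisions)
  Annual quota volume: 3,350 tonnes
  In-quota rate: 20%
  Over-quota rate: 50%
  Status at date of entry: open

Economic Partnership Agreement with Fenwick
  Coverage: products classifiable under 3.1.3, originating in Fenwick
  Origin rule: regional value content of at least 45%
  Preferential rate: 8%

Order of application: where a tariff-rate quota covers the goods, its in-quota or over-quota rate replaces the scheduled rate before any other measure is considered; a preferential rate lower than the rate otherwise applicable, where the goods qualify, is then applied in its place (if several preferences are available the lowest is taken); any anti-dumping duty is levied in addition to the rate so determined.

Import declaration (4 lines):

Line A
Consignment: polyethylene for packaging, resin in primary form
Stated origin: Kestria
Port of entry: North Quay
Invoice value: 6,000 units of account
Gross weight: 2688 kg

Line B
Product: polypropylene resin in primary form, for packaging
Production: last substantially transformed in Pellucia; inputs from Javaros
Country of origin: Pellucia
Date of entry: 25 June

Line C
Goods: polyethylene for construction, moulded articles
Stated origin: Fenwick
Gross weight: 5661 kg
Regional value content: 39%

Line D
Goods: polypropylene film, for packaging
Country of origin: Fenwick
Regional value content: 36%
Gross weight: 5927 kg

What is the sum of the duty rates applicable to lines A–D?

Line A: polyethylene → 3.1; resin in primary form → 3.1.2; for packaging → 3.1.2.3. Scheduled 21%. No special measure applies. → 21%.
Line B: polypropylene → 3.2; resin in primary form → 3.2.2; for packaging → 3.2.2.1. Scheduled 18%. quota on 3.2.2 open → in-quota 20%; Pellucia agreement on 3.1.2.1: 3.2.2.1 not covered. → 20%.
Line C: polyethylene → 3.1; moulded articles → 3.1.3; for construction → 3.1.3.1. Scheduled 36%. Fenwick agreement on 3.1.3: RVC < 45%. → 36%.
Line D: polypropylene → 3.2; film → 3.2.3; for packaging → 3.2.3.1. Scheduled 31%. Fenwick agreement on 3.1.3: 3.2.3.1 not covered. → 31%.
Sum: 21% + 20% + 36% + 31% = 108%.

108%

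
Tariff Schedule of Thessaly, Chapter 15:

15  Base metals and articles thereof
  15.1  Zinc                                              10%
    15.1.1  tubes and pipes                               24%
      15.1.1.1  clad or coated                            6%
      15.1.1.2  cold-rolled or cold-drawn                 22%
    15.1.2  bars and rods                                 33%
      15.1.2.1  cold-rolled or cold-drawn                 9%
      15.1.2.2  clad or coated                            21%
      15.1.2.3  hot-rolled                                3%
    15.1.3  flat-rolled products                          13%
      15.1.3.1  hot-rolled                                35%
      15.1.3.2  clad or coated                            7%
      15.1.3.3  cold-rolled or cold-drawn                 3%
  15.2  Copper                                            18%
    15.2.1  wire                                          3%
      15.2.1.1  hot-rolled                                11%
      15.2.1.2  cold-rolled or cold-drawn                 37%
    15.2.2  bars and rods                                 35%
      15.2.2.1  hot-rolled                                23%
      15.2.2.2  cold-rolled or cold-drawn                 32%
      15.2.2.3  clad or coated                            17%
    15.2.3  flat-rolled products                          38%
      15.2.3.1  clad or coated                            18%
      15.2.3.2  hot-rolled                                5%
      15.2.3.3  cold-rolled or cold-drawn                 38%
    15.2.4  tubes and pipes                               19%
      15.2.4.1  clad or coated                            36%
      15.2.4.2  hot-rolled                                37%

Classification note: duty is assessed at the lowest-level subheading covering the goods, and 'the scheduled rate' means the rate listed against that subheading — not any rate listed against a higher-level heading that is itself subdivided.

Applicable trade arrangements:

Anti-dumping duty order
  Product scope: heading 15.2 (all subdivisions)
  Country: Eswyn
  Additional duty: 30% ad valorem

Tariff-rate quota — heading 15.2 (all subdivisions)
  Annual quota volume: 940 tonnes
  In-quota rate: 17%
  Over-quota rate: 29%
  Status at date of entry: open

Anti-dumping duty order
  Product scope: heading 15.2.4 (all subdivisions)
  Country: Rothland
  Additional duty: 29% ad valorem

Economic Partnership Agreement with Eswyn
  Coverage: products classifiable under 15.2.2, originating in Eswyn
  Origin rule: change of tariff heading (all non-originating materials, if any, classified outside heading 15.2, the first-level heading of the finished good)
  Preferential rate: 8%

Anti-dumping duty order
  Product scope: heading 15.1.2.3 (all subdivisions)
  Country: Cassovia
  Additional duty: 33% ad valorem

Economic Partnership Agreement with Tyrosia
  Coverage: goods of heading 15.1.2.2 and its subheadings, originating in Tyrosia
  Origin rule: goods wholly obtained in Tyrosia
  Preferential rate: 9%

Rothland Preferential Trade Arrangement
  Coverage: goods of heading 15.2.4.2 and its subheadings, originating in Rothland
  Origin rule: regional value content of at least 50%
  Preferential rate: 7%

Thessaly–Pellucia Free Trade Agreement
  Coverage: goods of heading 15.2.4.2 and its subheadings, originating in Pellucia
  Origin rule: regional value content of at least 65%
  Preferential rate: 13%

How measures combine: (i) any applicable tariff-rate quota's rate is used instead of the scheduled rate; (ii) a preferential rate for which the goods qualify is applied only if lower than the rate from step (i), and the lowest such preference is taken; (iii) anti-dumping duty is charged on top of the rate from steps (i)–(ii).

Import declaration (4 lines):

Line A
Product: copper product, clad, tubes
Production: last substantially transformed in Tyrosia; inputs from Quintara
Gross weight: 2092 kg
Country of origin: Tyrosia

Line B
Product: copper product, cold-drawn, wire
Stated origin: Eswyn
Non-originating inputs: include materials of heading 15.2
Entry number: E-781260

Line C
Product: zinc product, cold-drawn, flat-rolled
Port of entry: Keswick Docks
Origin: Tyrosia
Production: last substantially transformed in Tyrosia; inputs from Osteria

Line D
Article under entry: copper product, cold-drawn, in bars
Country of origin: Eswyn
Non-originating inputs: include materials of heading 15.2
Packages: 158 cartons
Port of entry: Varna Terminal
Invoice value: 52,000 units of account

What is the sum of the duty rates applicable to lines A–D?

Line A: copper → 15.2; tubes → 15.2.4; clad → 15.2.4.1. Scheduled 36%. quota on 15.2 open → in-quota 17%; Tyrosia agreement on 15.1.2.2: 15.2.4.1 not covered. → 17%.
Line B: copper → 15.2; wire → 15.2.1; cold-drawn → 15.2.1.2. Scheduled 37%. quota on 15.2 open → in-quota 17%; Eswyn agreement on 15.2.2: 15.2.1.2 not covered; anti-dumping (Eswyn, 15.2): +30%; total 17% + 30% = 47%. → 47%.
Line C: zinc → 15.1; flat-rolled → 15.1.3; cold-drawn → 15.1.3.3. Scheduled 3%. Tyrosia agreement on 15.1.2.2: 15.1.3.3 not covered. → 3%.
Line D: copper → 15.2; in bars → 15.2.2; cold-drawn → 15.2.2.2. Scheduled 32%. quota on 15.2 open → in-quota 17%; Eswyn agreement on 15.2.2: CTH not met; anti-dumping (Eswyn, 15.2): +30%; total 17% + 30% = 47%. → 47%.
Sum: 17% + 47% + 3% + 47% = 114%.

114%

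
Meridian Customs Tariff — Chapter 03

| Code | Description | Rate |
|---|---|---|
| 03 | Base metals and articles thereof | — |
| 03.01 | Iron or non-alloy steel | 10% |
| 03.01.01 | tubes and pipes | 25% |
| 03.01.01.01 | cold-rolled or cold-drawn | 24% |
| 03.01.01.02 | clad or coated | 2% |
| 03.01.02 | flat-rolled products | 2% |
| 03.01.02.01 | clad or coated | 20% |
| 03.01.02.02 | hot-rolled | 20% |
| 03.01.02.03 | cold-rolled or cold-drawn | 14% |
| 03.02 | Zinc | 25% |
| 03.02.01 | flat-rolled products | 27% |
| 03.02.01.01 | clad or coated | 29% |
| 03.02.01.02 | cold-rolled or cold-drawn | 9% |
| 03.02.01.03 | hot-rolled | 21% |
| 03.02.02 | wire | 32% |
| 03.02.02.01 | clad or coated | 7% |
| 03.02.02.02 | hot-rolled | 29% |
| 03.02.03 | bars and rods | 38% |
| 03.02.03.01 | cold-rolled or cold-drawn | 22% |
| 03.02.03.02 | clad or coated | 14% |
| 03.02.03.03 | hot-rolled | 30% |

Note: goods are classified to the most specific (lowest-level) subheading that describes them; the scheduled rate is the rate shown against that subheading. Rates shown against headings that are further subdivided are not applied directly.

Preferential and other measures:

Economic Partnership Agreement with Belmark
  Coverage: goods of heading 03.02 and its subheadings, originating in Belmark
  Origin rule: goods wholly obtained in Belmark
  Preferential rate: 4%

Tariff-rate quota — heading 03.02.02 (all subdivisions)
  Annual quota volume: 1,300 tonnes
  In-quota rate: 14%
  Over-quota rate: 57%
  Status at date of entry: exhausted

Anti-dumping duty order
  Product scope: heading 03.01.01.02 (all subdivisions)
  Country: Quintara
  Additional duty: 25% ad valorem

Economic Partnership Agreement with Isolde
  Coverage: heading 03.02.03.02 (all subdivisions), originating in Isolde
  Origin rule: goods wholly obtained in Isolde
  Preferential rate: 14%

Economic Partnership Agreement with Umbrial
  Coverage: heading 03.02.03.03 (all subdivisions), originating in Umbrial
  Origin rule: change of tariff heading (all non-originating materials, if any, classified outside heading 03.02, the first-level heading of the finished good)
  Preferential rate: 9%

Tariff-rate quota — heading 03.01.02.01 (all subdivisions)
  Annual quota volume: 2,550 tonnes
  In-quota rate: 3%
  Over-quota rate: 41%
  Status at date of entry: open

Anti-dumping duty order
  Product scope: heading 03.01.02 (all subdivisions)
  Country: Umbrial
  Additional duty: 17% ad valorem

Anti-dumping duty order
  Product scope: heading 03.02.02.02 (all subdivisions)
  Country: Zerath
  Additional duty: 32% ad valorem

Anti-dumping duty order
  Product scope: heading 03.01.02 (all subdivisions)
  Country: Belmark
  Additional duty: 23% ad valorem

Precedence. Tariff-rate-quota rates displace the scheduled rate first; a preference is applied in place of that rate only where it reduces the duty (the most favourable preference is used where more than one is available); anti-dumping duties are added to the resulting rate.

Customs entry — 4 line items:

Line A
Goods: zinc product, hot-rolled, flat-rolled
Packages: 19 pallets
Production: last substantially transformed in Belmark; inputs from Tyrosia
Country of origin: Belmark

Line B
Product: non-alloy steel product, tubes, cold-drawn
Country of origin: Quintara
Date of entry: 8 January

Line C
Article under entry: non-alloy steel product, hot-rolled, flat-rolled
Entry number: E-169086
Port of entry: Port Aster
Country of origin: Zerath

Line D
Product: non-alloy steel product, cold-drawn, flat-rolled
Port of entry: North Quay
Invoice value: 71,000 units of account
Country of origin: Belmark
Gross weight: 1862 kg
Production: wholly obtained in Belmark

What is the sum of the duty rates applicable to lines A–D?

Line A: zinc → 03.02; flat-rolled → 03.02.01; hot-rolled → 03.02.01.03. Scheduled 21%. Belmark agreement on 03.02: not wholly obtained. → 21%.
Line B: non-alloy steel → 03.01; tubes → 03.01.01; cold-drawn → 03.01.01.01. Scheduled 24%. No special measure applies. → 24%.
Line C: non-alloy steel → 03.01; flat-rolled → 03.01.02; hot-rolled → 03.01.02.02. Scheduled 20%. No special measure applies. → 20%.
Line D: non-alloy steel → 03.01; flat-rolled → 03.01.02; cold-drawn → 03.01.02.03. Scheduled 14%. Belmark agreement on 03.02: 03.01.02.03 not covered; anti-dumping (Belmark, 03.01.02): +23%; total 14% + 23% = 37%. → 37%.
Sum: 21% + 24% + 20% + 37% = 102%.

102%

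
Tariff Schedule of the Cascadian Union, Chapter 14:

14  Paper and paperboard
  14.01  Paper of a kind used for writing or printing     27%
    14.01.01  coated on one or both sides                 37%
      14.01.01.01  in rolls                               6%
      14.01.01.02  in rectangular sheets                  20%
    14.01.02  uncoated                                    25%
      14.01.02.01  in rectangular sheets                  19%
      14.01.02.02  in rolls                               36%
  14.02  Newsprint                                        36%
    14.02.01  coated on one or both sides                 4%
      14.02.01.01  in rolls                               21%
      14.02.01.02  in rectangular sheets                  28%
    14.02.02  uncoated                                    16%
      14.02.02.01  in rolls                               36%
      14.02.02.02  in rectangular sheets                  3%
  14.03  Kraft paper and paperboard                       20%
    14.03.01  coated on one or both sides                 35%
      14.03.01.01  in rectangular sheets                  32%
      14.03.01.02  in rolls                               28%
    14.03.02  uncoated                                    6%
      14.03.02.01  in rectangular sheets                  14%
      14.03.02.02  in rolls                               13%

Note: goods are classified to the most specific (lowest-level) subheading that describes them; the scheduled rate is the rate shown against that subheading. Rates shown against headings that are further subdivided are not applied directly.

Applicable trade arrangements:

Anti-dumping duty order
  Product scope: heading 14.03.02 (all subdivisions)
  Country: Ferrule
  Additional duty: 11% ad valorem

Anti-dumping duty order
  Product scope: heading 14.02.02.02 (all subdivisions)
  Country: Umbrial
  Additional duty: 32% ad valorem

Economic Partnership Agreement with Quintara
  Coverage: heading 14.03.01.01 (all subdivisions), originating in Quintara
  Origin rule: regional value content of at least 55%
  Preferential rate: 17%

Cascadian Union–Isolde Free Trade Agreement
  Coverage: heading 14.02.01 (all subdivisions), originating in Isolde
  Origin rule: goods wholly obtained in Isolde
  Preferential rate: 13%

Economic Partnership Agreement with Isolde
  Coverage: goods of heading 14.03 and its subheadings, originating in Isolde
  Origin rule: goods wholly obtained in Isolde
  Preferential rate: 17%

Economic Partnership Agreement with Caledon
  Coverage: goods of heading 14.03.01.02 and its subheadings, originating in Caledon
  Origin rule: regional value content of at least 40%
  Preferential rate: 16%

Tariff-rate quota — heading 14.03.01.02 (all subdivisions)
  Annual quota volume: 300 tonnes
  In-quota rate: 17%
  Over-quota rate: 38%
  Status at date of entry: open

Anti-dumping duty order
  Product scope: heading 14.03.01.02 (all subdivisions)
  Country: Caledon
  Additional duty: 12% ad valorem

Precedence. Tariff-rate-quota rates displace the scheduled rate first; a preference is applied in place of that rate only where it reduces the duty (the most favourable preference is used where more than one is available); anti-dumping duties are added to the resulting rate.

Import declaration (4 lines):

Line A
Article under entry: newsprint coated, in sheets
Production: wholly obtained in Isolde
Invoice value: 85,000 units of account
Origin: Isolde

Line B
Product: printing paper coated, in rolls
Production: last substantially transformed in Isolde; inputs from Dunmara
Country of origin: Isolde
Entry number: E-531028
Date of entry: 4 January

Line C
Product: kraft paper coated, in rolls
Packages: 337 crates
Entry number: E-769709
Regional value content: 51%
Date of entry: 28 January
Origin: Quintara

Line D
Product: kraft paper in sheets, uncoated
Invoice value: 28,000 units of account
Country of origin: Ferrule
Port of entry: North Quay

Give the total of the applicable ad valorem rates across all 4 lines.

61%

Line A: newsprint → 14.02; coated → 14.02.01; in sheets → 14.02.01.02. Scheduled 28%. Isolde agreement on 14.02.01: wholly obtained → 13% available; Isolde agreement on 14.03: 14.02.01.02 not covered; preferential 13%. → 13%.
Line B: printing paper → 14.01; coated → 14.01.01; in rolls → 14.01.01.01. Scheduled 6%. Isolde agreement on 14.02.01: 14.01.01.01 not covered; Isolde agreement on 14.03: 14.01.01.01 not covered. → 6%.
Line C: kraft paper → 14.03; coated → 14.03.01; in rolls → 14.03.01.02. Scheduled 28%. quota on 14.03.01.02 open → in-quota 17%; Quintara agreement on 14.03.01.01: 14.03.01.02 not covered. → 17%.
Line D: kraft paper → 14.03; uncoated → 14.03.02; in sheets → 14.03.02.01. Scheduled 14%. anti-dumping (Ferrule, 14.03.02): +11%; total 14% + 11% = 25%. → 25%.
Sum: 13% + 6% + 17% + 25% = 61%.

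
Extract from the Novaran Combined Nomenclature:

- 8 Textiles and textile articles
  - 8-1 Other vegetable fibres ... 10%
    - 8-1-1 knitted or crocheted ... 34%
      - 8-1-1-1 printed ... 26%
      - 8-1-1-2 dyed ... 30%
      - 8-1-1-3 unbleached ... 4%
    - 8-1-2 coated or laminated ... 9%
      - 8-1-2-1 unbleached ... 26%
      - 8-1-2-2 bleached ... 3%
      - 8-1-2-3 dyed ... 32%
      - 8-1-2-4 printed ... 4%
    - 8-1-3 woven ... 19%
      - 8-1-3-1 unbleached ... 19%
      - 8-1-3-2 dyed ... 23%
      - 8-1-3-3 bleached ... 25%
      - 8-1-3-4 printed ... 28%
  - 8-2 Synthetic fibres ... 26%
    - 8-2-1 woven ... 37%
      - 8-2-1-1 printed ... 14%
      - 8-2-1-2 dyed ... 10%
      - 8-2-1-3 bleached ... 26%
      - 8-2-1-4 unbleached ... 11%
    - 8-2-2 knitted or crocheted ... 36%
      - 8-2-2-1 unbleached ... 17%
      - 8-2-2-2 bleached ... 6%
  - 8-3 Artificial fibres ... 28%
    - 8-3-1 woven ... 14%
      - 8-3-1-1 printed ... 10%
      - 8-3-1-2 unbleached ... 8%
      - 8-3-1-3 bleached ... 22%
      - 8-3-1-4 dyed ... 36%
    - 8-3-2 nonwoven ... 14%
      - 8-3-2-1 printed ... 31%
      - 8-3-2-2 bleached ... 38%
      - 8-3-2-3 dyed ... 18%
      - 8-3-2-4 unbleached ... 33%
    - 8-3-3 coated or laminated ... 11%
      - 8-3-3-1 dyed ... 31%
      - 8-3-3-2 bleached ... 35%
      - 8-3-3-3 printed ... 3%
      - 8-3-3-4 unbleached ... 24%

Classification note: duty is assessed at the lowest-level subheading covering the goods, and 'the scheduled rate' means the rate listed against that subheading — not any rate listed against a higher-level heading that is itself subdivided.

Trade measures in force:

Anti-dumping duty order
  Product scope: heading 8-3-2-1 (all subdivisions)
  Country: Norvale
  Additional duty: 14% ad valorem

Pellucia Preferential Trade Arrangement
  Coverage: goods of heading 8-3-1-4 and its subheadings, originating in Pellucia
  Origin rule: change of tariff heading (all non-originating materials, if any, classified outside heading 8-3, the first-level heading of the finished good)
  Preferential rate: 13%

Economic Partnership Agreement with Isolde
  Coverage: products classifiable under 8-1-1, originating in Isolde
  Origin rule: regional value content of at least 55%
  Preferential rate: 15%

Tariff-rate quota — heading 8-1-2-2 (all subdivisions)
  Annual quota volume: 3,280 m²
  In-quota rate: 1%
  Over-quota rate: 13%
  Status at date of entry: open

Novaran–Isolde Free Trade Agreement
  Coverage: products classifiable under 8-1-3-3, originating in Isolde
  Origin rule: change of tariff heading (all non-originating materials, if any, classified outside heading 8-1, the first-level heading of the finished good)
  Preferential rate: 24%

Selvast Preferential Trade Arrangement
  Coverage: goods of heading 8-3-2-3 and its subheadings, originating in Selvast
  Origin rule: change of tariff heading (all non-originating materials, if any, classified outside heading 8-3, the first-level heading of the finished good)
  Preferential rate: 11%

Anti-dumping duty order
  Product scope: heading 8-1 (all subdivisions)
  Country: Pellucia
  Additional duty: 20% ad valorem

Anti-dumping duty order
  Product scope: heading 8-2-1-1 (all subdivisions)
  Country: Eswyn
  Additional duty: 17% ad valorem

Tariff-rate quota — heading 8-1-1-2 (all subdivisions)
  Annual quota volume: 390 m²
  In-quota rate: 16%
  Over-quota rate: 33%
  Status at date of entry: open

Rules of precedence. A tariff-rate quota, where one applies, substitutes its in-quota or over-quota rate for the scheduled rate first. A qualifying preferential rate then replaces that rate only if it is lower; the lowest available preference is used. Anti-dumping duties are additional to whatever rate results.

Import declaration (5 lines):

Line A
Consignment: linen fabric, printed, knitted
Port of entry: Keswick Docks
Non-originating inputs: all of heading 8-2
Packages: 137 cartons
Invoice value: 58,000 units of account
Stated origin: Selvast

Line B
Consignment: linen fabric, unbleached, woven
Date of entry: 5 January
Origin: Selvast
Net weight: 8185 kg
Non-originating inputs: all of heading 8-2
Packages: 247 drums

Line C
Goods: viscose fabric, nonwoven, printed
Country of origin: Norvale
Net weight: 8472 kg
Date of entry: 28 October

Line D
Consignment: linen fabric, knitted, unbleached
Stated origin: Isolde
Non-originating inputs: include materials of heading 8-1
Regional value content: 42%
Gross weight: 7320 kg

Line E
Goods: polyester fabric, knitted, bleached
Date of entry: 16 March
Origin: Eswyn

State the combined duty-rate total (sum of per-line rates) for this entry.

Line A: linen → 8-1; knitted → 8-1-1; printed → 8-1-1-1. Scheduled 26%. Selvast agreement on 8-3-2-3: 8-1-1-1 not covered. → 26%.
Line B: linen → 8-1; woven → 8-1-3; unbleached → 8-1-3-1. Scheduled 19%. Selvast agreement on 8-3-2-3: 8-1-3-1 not covered. → 19%.
Line C: viscose → 8-3; nonwoven → 8-3-2; printed → 8-3-2-1. Scheduled 31%. anti-dumping (Norvale, 8-3-2-1): +14%; total 31% + 14% = 45%. → 45%.
Line D: linen → 8-1; knitted → 8-1-1; unbleached → 8-1-1-3. Scheduled 4%. Isolde agreement on 8-1-1: RVC < 55%; Isolde agreement on 8-1-3-3: 8-1-1-3 not covered. → 4%.
Line E: polyester → 8-2; knitted → 8-2-2; bleached → 8-2-2-2. Scheduled 6%. No special measure applies. → 6%.
Sum: 26% + 19% + 45% + 4% + 6% = 100%.

100%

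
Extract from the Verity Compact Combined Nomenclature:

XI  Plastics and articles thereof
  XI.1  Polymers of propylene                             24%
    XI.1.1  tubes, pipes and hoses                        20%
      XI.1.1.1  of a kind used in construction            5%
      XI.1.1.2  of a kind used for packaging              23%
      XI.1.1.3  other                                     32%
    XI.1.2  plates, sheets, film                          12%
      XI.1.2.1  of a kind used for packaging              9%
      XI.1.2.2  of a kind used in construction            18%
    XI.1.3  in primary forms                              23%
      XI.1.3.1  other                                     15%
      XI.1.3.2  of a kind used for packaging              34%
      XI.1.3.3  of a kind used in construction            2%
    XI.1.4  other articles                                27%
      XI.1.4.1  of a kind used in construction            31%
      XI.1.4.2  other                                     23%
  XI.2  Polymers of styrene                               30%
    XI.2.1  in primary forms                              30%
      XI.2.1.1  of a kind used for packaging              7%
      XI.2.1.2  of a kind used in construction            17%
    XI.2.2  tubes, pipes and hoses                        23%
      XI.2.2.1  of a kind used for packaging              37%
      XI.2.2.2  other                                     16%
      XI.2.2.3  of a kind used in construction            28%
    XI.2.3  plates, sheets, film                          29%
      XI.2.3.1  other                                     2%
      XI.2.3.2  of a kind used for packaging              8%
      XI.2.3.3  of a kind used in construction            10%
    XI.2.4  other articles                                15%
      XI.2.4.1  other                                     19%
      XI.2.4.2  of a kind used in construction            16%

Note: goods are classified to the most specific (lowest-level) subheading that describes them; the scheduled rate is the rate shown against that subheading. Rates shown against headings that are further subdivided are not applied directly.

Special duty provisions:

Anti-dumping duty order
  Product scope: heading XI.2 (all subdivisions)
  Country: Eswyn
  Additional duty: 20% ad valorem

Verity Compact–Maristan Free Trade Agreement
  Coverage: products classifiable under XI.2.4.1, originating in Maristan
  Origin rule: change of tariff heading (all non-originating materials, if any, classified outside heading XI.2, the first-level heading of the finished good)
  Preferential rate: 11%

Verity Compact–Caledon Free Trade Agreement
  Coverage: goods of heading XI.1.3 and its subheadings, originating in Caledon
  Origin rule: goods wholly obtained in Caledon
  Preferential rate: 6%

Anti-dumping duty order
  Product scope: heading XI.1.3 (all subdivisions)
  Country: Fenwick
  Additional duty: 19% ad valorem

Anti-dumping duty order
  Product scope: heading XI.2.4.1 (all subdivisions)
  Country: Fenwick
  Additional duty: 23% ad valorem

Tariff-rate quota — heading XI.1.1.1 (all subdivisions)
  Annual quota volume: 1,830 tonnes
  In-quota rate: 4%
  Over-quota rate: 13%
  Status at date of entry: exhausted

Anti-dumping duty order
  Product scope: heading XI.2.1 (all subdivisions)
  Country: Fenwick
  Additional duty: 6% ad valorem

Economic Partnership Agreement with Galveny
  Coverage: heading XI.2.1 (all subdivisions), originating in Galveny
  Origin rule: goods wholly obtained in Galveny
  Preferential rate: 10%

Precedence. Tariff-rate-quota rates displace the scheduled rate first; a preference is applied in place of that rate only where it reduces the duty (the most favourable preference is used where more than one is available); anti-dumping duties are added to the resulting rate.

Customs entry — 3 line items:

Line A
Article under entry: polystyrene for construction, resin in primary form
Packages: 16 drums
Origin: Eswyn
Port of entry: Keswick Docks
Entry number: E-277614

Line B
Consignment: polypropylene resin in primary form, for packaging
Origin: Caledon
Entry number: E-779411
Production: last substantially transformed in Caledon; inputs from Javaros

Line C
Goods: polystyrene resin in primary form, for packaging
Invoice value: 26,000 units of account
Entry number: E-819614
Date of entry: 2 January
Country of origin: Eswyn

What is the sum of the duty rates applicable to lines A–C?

98%

Line A: polystyrene → XI.2; resin in primary form → XI.2.1; for construction → XI.2.1.2. Scheduled 17%. anti-dumping (Eswyn, XI.2): +20%; total 17% + 20% = 37%. → 37%.
Line B: polypropylene → XI.1; resin in primary form → XI.1.3; for packaging → XI.1.3.2. Scheduled 34%. Caledon agreement on XI.1.3: not wholly obtained. → 34%.
Line C: polystyrene → XI.2; resin in primary form → XI.2.1; for packaging → XI.2.1.1. Scheduled 7%. anti-dumping (Eswyn, XI.2): +20%; total 7% + 20% = 27%. → 27%.
Sum: 37% + 34% + 27% = 98%.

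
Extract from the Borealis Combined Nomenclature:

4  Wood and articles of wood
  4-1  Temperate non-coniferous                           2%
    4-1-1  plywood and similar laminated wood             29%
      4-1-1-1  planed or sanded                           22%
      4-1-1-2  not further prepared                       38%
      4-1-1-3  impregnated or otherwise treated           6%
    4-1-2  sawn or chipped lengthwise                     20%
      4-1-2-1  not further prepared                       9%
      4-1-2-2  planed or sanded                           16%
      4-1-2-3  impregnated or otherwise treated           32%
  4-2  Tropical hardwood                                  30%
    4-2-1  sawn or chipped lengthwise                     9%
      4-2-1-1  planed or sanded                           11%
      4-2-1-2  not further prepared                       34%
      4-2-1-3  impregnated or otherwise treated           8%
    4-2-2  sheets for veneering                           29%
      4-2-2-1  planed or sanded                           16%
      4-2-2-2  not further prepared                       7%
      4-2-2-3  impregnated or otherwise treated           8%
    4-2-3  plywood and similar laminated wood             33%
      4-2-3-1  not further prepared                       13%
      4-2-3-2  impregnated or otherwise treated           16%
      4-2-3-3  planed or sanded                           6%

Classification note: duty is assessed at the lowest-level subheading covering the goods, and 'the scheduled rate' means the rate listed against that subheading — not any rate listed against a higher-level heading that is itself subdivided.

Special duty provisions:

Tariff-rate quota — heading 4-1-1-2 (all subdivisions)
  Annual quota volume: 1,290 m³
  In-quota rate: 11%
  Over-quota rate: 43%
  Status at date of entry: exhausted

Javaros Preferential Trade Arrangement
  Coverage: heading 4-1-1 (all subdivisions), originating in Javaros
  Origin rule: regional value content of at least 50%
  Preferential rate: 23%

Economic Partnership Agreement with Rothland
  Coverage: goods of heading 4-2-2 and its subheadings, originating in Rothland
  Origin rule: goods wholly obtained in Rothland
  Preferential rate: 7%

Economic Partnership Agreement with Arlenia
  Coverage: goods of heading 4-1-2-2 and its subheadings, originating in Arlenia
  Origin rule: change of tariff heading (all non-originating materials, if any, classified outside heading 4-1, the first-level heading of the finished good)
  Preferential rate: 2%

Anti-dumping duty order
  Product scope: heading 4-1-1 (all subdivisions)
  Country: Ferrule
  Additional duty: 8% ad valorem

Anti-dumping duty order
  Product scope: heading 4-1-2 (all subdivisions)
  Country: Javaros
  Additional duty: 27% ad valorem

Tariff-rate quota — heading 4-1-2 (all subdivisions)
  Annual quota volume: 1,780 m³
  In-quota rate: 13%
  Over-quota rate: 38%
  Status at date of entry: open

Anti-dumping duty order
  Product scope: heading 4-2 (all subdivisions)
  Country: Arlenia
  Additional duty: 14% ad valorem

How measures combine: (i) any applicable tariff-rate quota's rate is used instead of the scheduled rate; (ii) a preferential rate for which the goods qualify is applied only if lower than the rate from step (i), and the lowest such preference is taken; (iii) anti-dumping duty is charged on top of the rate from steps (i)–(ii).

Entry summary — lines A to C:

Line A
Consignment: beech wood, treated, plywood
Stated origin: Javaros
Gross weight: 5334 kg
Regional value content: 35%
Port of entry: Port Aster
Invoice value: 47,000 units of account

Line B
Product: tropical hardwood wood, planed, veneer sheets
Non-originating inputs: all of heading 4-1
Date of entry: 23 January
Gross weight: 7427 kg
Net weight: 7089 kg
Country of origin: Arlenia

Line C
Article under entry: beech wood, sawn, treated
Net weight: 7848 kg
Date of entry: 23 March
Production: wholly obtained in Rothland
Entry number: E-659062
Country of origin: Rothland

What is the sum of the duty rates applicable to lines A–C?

49%

Line A: beech → 4-1; plywood → 4-1-1; treated → 4-1-1-3. Scheduled 6%. Javaros agreement on 4-1-1: RVC < 50%. → 6%.
Line B: tropical hardwood → 4-2; veneer sheets → 4-2-2; planed → 4-2-2-1. Scheduled 16%. Arlenia agreement on 4-1-2-2: 4-2-2-1 not covered; anti-dumping (Arlenia, 4-2): +14%; total 16% + 14% = 30%. → 30%.
Line C: beech → 4-1; sawn → 4-1-2; treated → 4-1-2-3. Scheduled 32%. quota on 4-1-2 open → in-quota 13%; Rothland agreement on 4-2-2: 4-1-2-3 not covered. → 13%.
Sum: 6% + 30% + 13% = 49%.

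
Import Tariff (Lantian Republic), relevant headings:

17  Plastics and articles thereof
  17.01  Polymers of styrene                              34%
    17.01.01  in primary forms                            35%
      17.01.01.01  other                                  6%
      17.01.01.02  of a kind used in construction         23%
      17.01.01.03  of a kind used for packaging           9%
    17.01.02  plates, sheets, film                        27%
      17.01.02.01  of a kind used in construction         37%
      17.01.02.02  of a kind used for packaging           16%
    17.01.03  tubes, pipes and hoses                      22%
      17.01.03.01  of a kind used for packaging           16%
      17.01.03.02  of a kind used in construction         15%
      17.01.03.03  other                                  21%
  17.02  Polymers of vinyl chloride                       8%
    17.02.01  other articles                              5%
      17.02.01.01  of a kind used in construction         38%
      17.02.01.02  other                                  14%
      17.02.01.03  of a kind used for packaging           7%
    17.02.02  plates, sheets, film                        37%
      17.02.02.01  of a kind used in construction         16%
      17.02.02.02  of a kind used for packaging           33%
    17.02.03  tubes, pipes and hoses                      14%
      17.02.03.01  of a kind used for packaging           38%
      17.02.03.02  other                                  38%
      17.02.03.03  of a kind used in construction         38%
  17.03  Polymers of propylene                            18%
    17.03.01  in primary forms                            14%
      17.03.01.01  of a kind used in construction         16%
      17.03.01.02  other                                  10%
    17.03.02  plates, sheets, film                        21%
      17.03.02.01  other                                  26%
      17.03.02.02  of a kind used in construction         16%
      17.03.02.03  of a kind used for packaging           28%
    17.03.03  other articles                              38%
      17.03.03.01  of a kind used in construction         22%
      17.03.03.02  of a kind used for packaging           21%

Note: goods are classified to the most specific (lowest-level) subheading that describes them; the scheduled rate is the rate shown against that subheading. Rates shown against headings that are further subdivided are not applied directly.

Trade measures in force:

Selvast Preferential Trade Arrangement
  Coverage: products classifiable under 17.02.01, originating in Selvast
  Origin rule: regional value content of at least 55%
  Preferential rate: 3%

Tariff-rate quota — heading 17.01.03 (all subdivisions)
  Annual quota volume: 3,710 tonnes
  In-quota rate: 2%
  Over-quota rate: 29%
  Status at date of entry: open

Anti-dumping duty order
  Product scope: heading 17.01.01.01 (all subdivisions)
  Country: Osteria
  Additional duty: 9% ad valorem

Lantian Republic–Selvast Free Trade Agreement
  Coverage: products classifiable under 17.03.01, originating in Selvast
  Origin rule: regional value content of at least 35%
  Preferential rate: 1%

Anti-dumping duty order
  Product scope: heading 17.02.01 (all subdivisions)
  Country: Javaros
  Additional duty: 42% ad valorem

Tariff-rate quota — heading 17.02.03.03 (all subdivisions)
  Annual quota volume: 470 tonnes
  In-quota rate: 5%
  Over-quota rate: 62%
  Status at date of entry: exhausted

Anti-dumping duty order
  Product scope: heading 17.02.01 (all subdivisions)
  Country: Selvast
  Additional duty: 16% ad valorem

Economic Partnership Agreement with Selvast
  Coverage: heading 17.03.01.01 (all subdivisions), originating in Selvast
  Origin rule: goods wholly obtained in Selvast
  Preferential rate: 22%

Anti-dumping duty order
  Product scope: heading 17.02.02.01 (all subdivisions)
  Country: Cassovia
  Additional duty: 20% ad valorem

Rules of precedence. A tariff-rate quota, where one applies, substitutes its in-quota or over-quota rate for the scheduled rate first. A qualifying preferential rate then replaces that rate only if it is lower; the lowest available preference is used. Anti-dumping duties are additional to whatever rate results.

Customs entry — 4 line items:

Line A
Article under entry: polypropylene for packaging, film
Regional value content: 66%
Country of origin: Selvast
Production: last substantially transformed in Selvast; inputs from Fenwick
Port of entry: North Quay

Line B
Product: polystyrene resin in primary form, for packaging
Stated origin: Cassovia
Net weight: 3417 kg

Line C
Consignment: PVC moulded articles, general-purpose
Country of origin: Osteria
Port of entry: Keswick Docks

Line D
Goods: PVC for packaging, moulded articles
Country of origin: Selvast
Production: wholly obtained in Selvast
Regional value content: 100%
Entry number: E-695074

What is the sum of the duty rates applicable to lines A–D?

70%

Line A: polypropylene → 17.03; film → 17.03.02; for packaging → 17.03.02.03. Scheduled 28%. Selvast agreement on 17.02.01: 17.03.02.03 not covered; Selvast agreement on 17.03.01: 17.03.02.03 not covered; Selvast agreement on 17.03.01.01: 17.03.02.03 not covered. → 28%.
Line B: polystyrene → 17.01; resin in primary form → 17.01.01; for packaging → 17.01.01.03. Scheduled 9%. No special measure applies. → 9%.
Line C: PVC → 17.02; moulded articles → 17.02.01; general-purpose → 17.02.01.02. Scheduled 14%. No special measure applies. → 14%.
Line D: PVC → 17.02; moulded articles → 17.02.01; for packaging → 17.02.01.03. Scheduled 7%. Selvast agreement on 17.02.01: RVC ≥ 55% → 3% available; Selvast agreement on 17.03.01: 17.02.01.03 not covered; Selvast agreement on 17.03.01.01: 17.02.01.03 not covered; preferential 3%; anti-dumping (Selvast, 17.02.01): +16%; total 3% + 16% = 19%. → 19%.
Sum: 28% + 9% + 14% + 19% = 70%.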